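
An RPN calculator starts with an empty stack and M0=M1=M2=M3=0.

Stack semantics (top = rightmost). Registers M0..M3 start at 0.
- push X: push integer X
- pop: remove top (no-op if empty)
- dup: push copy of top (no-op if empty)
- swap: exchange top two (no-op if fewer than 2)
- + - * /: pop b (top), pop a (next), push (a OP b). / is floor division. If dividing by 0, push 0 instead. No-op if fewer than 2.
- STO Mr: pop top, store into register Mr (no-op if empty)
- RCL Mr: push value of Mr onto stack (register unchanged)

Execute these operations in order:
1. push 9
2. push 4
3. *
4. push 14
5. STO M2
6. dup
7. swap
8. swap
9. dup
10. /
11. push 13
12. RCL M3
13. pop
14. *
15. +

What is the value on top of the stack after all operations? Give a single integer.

After op 1 (push 9): stack=[9] mem=[0,0,0,0]
After op 2 (push 4): stack=[9,4] mem=[0,0,0,0]
After op 3 (*): stack=[36] mem=[0,0,0,0]
After op 4 (push 14): stack=[36,14] mem=[0,0,0,0]
After op 5 (STO M2): stack=[36] mem=[0,0,14,0]
After op 6 (dup): stack=[36,36] mem=[0,0,14,0]
After op 7 (swap): stack=[36,36] mem=[0,0,14,0]
After op 8 (swap): stack=[36,36] mem=[0,0,14,0]
After op 9 (dup): stack=[36,36,36] mem=[0,0,14,0]
After op 10 (/): stack=[36,1] mem=[0,0,14,0]
After op 11 (push 13): stack=[36,1,13] mem=[0,0,14,0]
After op 12 (RCL M3): stack=[36,1,13,0] mem=[0,0,14,0]
After op 13 (pop): stack=[36,1,13] mem=[0,0,14,0]
After op 14 (*): stack=[36,13] mem=[0,0,14,0]
After op 15 (+): stack=[49] mem=[0,0,14,0]

Answer: 49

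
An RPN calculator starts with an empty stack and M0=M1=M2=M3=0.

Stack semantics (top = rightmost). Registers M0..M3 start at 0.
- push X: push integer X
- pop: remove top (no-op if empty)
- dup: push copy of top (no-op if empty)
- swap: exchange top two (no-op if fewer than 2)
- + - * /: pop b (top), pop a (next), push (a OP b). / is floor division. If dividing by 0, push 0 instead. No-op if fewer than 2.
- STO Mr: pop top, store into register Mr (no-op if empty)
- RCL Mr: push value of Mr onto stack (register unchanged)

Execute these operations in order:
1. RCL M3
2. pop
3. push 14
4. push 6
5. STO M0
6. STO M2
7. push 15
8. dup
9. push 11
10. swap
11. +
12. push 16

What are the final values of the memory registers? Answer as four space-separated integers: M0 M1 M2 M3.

Answer: 6 0 14 0

Derivation:
After op 1 (RCL M3): stack=[0] mem=[0,0,0,0]
After op 2 (pop): stack=[empty] mem=[0,0,0,0]
After op 3 (push 14): stack=[14] mem=[0,0,0,0]
After op 4 (push 6): stack=[14,6] mem=[0,0,0,0]
After op 5 (STO M0): stack=[14] mem=[6,0,0,0]
After op 6 (STO M2): stack=[empty] mem=[6,0,14,0]
After op 7 (push 15): stack=[15] mem=[6,0,14,0]
After op 8 (dup): stack=[15,15] mem=[6,0,14,0]
After op 9 (push 11): stack=[15,15,11] mem=[6,0,14,0]
After op 10 (swap): stack=[15,11,15] mem=[6,0,14,0]
After op 11 (+): stack=[15,26] mem=[6,0,14,0]
After op 12 (push 16): stack=[15,26,16] mem=[6,0,14,0]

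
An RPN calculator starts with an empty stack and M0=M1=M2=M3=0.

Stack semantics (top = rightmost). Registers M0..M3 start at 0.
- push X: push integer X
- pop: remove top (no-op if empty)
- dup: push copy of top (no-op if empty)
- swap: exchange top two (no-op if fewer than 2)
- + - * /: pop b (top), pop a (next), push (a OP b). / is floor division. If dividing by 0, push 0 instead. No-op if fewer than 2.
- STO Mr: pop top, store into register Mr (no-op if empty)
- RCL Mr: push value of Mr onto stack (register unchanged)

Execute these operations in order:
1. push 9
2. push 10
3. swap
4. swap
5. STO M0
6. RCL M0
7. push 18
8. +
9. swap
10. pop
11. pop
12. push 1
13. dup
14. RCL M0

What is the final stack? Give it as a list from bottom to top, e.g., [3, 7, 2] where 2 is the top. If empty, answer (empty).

Answer: [1, 1, 10]

Derivation:
After op 1 (push 9): stack=[9] mem=[0,0,0,0]
After op 2 (push 10): stack=[9,10] mem=[0,0,0,0]
After op 3 (swap): stack=[10,9] mem=[0,0,0,0]
After op 4 (swap): stack=[9,10] mem=[0,0,0,0]
After op 5 (STO M0): stack=[9] mem=[10,0,0,0]
After op 6 (RCL M0): stack=[9,10] mem=[10,0,0,0]
After op 7 (push 18): stack=[9,10,18] mem=[10,0,0,0]
After op 8 (+): stack=[9,28] mem=[10,0,0,0]
After op 9 (swap): stack=[28,9] mem=[10,0,0,0]
After op 10 (pop): stack=[28] mem=[10,0,0,0]
After op 11 (pop): stack=[empty] mem=[10,0,0,0]
After op 12 (push 1): stack=[1] mem=[10,0,0,0]
After op 13 (dup): stack=[1,1] mem=[10,0,0,0]
After op 14 (RCL M0): stack=[1,1,10] mem=[10,0,0,0]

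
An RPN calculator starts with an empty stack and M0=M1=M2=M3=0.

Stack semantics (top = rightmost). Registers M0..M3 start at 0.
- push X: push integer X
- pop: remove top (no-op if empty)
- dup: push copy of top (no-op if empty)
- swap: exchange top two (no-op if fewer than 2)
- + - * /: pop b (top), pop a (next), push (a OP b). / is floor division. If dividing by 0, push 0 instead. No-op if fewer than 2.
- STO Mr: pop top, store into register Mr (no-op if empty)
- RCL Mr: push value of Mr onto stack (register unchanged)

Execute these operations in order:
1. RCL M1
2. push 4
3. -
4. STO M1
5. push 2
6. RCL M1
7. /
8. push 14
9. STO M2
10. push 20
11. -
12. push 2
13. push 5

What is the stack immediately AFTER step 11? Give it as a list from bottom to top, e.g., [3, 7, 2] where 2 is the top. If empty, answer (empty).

After op 1 (RCL M1): stack=[0] mem=[0,0,0,0]
After op 2 (push 4): stack=[0,4] mem=[0,0,0,0]
After op 3 (-): stack=[-4] mem=[0,0,0,0]
After op 4 (STO M1): stack=[empty] mem=[0,-4,0,0]
After op 5 (push 2): stack=[2] mem=[0,-4,0,0]
After op 6 (RCL M1): stack=[2,-4] mem=[0,-4,0,0]
After op 7 (/): stack=[-1] mem=[0,-4,0,0]
After op 8 (push 14): stack=[-1,14] mem=[0,-4,0,0]
After op 9 (STO M2): stack=[-1] mem=[0,-4,14,0]
After op 10 (push 20): stack=[-1,20] mem=[0,-4,14,0]
After op 11 (-): stack=[-21] mem=[0,-4,14,0]

[-21]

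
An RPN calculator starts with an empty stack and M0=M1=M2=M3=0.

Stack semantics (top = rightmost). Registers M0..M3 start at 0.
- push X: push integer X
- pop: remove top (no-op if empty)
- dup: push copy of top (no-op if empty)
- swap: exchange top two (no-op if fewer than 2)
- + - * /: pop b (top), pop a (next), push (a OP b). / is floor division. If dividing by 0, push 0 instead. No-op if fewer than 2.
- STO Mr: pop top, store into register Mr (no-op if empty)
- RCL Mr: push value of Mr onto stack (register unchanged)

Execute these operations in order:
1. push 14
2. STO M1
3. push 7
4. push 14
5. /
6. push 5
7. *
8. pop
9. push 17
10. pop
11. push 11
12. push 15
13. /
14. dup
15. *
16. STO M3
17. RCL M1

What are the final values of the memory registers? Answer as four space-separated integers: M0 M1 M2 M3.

Answer: 0 14 0 0

Derivation:
After op 1 (push 14): stack=[14] mem=[0,0,0,0]
After op 2 (STO M1): stack=[empty] mem=[0,14,0,0]
After op 3 (push 7): stack=[7] mem=[0,14,0,0]
After op 4 (push 14): stack=[7,14] mem=[0,14,0,0]
After op 5 (/): stack=[0] mem=[0,14,0,0]
After op 6 (push 5): stack=[0,5] mem=[0,14,0,0]
After op 7 (*): stack=[0] mem=[0,14,0,0]
After op 8 (pop): stack=[empty] mem=[0,14,0,0]
After op 9 (push 17): stack=[17] mem=[0,14,0,0]
After op 10 (pop): stack=[empty] mem=[0,14,0,0]
After op 11 (push 11): stack=[11] mem=[0,14,0,0]
After op 12 (push 15): stack=[11,15] mem=[0,14,0,0]
After op 13 (/): stack=[0] mem=[0,14,0,0]
After op 14 (dup): stack=[0,0] mem=[0,14,0,0]
After op 15 (*): stack=[0] mem=[0,14,0,0]
After op 16 (STO M3): stack=[empty] mem=[0,14,0,0]
After op 17 (RCL M1): stack=[14] mem=[0,14,0,0]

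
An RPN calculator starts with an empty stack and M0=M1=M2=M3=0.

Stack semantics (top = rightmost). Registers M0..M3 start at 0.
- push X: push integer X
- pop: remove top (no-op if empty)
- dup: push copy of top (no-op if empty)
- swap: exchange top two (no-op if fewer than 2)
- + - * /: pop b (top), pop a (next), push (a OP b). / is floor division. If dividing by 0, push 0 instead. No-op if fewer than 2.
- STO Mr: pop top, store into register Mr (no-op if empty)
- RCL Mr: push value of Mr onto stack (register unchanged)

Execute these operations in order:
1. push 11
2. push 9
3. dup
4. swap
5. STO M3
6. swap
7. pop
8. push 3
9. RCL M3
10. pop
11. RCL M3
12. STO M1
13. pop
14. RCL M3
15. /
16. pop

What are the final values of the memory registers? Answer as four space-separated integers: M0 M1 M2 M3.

After op 1 (push 11): stack=[11] mem=[0,0,0,0]
After op 2 (push 9): stack=[11,9] mem=[0,0,0,0]
After op 3 (dup): stack=[11,9,9] mem=[0,0,0,0]
After op 4 (swap): stack=[11,9,9] mem=[0,0,0,0]
After op 5 (STO M3): stack=[11,9] mem=[0,0,0,9]
After op 6 (swap): stack=[9,11] mem=[0,0,0,9]
After op 7 (pop): stack=[9] mem=[0,0,0,9]
After op 8 (push 3): stack=[9,3] mem=[0,0,0,9]
After op 9 (RCL M3): stack=[9,3,9] mem=[0,0,0,9]
After op 10 (pop): stack=[9,3] mem=[0,0,0,9]
After op 11 (RCL M3): stack=[9,3,9] mem=[0,0,0,9]
After op 12 (STO M1): stack=[9,3] mem=[0,9,0,9]
After op 13 (pop): stack=[9] mem=[0,9,0,9]
After op 14 (RCL M3): stack=[9,9] mem=[0,9,0,9]
After op 15 (/): stack=[1] mem=[0,9,0,9]
After op 16 (pop): stack=[empty] mem=[0,9,0,9]

Answer: 0 9 0 9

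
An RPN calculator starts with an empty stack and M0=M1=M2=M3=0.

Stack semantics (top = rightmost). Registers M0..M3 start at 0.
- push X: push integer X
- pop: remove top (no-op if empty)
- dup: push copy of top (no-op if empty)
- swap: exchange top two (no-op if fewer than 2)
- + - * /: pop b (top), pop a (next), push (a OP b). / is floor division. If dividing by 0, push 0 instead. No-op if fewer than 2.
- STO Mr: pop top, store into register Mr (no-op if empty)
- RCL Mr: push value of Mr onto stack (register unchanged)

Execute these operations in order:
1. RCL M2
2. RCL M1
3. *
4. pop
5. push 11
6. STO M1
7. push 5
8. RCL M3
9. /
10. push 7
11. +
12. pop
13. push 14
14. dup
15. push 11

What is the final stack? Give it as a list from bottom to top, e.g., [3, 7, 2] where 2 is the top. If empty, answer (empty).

Answer: [14, 14, 11]

Derivation:
After op 1 (RCL M2): stack=[0] mem=[0,0,0,0]
After op 2 (RCL M1): stack=[0,0] mem=[0,0,0,0]
After op 3 (*): stack=[0] mem=[0,0,0,0]
After op 4 (pop): stack=[empty] mem=[0,0,0,0]
After op 5 (push 11): stack=[11] mem=[0,0,0,0]
After op 6 (STO M1): stack=[empty] mem=[0,11,0,0]
After op 7 (push 5): stack=[5] mem=[0,11,0,0]
After op 8 (RCL M3): stack=[5,0] mem=[0,11,0,0]
After op 9 (/): stack=[0] mem=[0,11,0,0]
After op 10 (push 7): stack=[0,7] mem=[0,11,0,0]
After op 11 (+): stack=[7] mem=[0,11,0,0]
After op 12 (pop): stack=[empty] mem=[0,11,0,0]
After op 13 (push 14): stack=[14] mem=[0,11,0,0]
After op 14 (dup): stack=[14,14] mem=[0,11,0,0]
After op 15 (push 11): stack=[14,14,11] mem=[0,11,0,0]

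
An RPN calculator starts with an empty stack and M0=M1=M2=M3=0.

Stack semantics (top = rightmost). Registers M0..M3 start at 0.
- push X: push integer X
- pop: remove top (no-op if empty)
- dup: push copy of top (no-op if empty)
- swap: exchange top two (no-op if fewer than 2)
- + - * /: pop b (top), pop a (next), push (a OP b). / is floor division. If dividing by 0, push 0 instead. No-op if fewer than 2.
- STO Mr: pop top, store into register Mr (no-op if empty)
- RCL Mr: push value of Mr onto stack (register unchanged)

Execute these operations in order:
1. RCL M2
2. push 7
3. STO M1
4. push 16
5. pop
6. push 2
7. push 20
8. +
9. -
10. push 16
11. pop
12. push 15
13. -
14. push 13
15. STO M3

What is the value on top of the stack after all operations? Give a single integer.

After op 1 (RCL M2): stack=[0] mem=[0,0,0,0]
After op 2 (push 7): stack=[0,7] mem=[0,0,0,0]
After op 3 (STO M1): stack=[0] mem=[0,7,0,0]
After op 4 (push 16): stack=[0,16] mem=[0,7,0,0]
After op 5 (pop): stack=[0] mem=[0,7,0,0]
After op 6 (push 2): stack=[0,2] mem=[0,7,0,0]
After op 7 (push 20): stack=[0,2,20] mem=[0,7,0,0]
After op 8 (+): stack=[0,22] mem=[0,7,0,0]
After op 9 (-): stack=[-22] mem=[0,7,0,0]
After op 10 (push 16): stack=[-22,16] mem=[0,7,0,0]
After op 11 (pop): stack=[-22] mem=[0,7,0,0]
After op 12 (push 15): stack=[-22,15] mem=[0,7,0,0]
After op 13 (-): stack=[-37] mem=[0,7,0,0]
After op 14 (push 13): stack=[-37,13] mem=[0,7,0,0]
After op 15 (STO M3): stack=[-37] mem=[0,7,0,13]

Answer: -37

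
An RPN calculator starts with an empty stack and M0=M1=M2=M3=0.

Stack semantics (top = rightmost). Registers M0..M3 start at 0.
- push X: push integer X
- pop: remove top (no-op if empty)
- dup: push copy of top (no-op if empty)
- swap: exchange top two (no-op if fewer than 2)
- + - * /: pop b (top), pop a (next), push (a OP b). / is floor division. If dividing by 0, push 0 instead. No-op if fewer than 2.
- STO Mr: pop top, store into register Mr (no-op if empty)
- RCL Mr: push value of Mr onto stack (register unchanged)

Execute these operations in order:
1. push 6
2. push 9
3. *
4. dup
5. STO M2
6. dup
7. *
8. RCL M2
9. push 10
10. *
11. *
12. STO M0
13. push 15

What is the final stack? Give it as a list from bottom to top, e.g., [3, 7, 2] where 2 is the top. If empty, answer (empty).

After op 1 (push 6): stack=[6] mem=[0,0,0,0]
After op 2 (push 9): stack=[6,9] mem=[0,0,0,0]
After op 3 (*): stack=[54] mem=[0,0,0,0]
After op 4 (dup): stack=[54,54] mem=[0,0,0,0]
After op 5 (STO M2): stack=[54] mem=[0,0,54,0]
After op 6 (dup): stack=[54,54] mem=[0,0,54,0]
After op 7 (*): stack=[2916] mem=[0,0,54,0]
After op 8 (RCL M2): stack=[2916,54] mem=[0,0,54,0]
After op 9 (push 10): stack=[2916,54,10] mem=[0,0,54,0]
After op 10 (*): stack=[2916,540] mem=[0,0,54,0]
After op 11 (*): stack=[1574640] mem=[0,0,54,0]
After op 12 (STO M0): stack=[empty] mem=[1574640,0,54,0]
After op 13 (push 15): stack=[15] mem=[1574640,0,54,0]

Answer: [15]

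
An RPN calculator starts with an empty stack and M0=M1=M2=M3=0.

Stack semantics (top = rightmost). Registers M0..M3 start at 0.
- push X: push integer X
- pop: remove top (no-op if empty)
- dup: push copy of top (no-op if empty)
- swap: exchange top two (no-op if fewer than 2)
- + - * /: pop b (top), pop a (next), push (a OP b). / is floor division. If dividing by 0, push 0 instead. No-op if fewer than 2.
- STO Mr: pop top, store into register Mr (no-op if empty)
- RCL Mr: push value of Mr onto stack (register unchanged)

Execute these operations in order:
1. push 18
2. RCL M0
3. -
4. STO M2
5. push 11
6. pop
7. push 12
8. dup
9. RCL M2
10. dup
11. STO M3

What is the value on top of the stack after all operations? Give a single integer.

Answer: 18

Derivation:
After op 1 (push 18): stack=[18] mem=[0,0,0,0]
After op 2 (RCL M0): stack=[18,0] mem=[0,0,0,0]
After op 3 (-): stack=[18] mem=[0,0,0,0]
After op 4 (STO M2): stack=[empty] mem=[0,0,18,0]
After op 5 (push 11): stack=[11] mem=[0,0,18,0]
After op 6 (pop): stack=[empty] mem=[0,0,18,0]
After op 7 (push 12): stack=[12] mem=[0,0,18,0]
After op 8 (dup): stack=[12,12] mem=[0,0,18,0]
After op 9 (RCL M2): stack=[12,12,18] mem=[0,0,18,0]
After op 10 (dup): stack=[12,12,18,18] mem=[0,0,18,0]
After op 11 (STO M3): stack=[12,12,18] mem=[0,0,18,18]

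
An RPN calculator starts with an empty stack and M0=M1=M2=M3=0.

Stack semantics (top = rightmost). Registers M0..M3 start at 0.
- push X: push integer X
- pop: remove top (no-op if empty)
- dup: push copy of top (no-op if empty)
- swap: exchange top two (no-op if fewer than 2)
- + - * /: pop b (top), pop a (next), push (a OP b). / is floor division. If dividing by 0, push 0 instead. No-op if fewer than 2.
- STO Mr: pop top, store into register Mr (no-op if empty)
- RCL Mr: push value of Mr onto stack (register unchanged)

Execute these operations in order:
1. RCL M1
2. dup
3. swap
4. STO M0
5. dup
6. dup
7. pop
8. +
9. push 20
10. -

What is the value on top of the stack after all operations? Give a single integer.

Answer: -20

Derivation:
After op 1 (RCL M1): stack=[0] mem=[0,0,0,0]
After op 2 (dup): stack=[0,0] mem=[0,0,0,0]
After op 3 (swap): stack=[0,0] mem=[0,0,0,0]
After op 4 (STO M0): stack=[0] mem=[0,0,0,0]
After op 5 (dup): stack=[0,0] mem=[0,0,0,0]
After op 6 (dup): stack=[0,0,0] mem=[0,0,0,0]
After op 7 (pop): stack=[0,0] mem=[0,0,0,0]
After op 8 (+): stack=[0] mem=[0,0,0,0]
After op 9 (push 20): stack=[0,20] mem=[0,0,0,0]
After op 10 (-): stack=[-20] mem=[0,0,0,0]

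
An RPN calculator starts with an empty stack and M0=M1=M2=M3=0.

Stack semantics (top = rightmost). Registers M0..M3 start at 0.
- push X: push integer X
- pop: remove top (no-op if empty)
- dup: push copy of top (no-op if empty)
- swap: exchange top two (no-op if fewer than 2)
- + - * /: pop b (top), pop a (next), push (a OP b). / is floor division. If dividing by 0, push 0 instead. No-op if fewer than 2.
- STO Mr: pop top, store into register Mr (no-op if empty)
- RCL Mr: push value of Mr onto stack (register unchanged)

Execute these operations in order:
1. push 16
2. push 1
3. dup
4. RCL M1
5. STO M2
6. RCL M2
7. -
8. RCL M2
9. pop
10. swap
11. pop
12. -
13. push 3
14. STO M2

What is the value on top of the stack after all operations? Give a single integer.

Answer: 15

Derivation:
After op 1 (push 16): stack=[16] mem=[0,0,0,0]
After op 2 (push 1): stack=[16,1] mem=[0,0,0,0]
After op 3 (dup): stack=[16,1,1] mem=[0,0,0,0]
After op 4 (RCL M1): stack=[16,1,1,0] mem=[0,0,0,0]
After op 5 (STO M2): stack=[16,1,1] mem=[0,0,0,0]
After op 6 (RCL M2): stack=[16,1,1,0] mem=[0,0,0,0]
After op 7 (-): stack=[16,1,1] mem=[0,0,0,0]
After op 8 (RCL M2): stack=[16,1,1,0] mem=[0,0,0,0]
After op 9 (pop): stack=[16,1,1] mem=[0,0,0,0]
After op 10 (swap): stack=[16,1,1] mem=[0,0,0,0]
After op 11 (pop): stack=[16,1] mem=[0,0,0,0]
After op 12 (-): stack=[15] mem=[0,0,0,0]
After op 13 (push 3): stack=[15,3] mem=[0,0,0,0]
After op 14 (STO M2): stack=[15] mem=[0,0,3,0]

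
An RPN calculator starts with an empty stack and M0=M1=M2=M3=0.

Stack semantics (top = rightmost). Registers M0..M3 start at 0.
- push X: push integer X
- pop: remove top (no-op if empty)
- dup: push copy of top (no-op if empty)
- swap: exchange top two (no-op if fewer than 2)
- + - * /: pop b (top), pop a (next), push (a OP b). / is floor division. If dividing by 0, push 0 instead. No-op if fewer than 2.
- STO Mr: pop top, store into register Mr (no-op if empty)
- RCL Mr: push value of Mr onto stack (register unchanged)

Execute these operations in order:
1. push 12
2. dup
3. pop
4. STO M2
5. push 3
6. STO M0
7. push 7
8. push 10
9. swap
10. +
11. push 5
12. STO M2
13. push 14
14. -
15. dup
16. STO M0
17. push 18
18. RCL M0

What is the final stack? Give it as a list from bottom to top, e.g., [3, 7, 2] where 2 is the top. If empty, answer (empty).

Answer: [3, 18, 3]

Derivation:
After op 1 (push 12): stack=[12] mem=[0,0,0,0]
After op 2 (dup): stack=[12,12] mem=[0,0,0,0]
After op 3 (pop): stack=[12] mem=[0,0,0,0]
After op 4 (STO M2): stack=[empty] mem=[0,0,12,0]
After op 5 (push 3): stack=[3] mem=[0,0,12,0]
After op 6 (STO M0): stack=[empty] mem=[3,0,12,0]
After op 7 (push 7): stack=[7] mem=[3,0,12,0]
After op 8 (push 10): stack=[7,10] mem=[3,0,12,0]
After op 9 (swap): stack=[10,7] mem=[3,0,12,0]
After op 10 (+): stack=[17] mem=[3,0,12,0]
After op 11 (push 5): stack=[17,5] mem=[3,0,12,0]
After op 12 (STO M2): stack=[17] mem=[3,0,5,0]
After op 13 (push 14): stack=[17,14] mem=[3,0,5,0]
After op 14 (-): stack=[3] mem=[3,0,5,0]
After op 15 (dup): stack=[3,3] mem=[3,0,5,0]
After op 16 (STO M0): stack=[3] mem=[3,0,5,0]
After op 17 (push 18): stack=[3,18] mem=[3,0,5,0]
After op 18 (RCL M0): stack=[3,18,3] mem=[3,0,5,0]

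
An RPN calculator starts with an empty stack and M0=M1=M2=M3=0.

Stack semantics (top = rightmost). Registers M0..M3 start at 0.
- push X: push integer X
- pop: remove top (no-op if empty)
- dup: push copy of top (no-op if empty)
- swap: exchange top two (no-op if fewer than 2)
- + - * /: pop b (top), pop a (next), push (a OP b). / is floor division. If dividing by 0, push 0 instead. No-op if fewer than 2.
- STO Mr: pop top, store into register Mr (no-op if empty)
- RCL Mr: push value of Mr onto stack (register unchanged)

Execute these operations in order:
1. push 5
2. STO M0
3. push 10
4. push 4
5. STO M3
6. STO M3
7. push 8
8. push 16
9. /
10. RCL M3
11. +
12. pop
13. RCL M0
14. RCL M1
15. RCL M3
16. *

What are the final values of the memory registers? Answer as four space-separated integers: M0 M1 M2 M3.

After op 1 (push 5): stack=[5] mem=[0,0,0,0]
After op 2 (STO M0): stack=[empty] mem=[5,0,0,0]
After op 3 (push 10): stack=[10] mem=[5,0,0,0]
After op 4 (push 4): stack=[10,4] mem=[5,0,0,0]
After op 5 (STO M3): stack=[10] mem=[5,0,0,4]
After op 6 (STO M3): stack=[empty] mem=[5,0,0,10]
After op 7 (push 8): stack=[8] mem=[5,0,0,10]
After op 8 (push 16): stack=[8,16] mem=[5,0,0,10]
After op 9 (/): stack=[0] mem=[5,0,0,10]
After op 10 (RCL M3): stack=[0,10] mem=[5,0,0,10]
After op 11 (+): stack=[10] mem=[5,0,0,10]
After op 12 (pop): stack=[empty] mem=[5,0,0,10]
After op 13 (RCL M0): stack=[5] mem=[5,0,0,10]
After op 14 (RCL M1): stack=[5,0] mem=[5,0,0,10]
After op 15 (RCL M3): stack=[5,0,10] mem=[5,0,0,10]
After op 16 (*): stack=[5,0] mem=[5,0,0,10]

Answer: 5 0 0 10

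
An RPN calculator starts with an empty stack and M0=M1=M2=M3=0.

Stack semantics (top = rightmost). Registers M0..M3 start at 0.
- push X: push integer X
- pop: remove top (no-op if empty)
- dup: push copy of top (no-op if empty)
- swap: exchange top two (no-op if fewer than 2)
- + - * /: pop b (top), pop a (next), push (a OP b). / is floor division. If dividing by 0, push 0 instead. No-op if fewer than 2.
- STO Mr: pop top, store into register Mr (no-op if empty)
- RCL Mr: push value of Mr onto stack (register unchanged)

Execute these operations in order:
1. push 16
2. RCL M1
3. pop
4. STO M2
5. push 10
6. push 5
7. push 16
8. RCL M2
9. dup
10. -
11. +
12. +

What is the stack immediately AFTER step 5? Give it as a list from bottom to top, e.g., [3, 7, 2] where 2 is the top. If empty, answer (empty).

After op 1 (push 16): stack=[16] mem=[0,0,0,0]
After op 2 (RCL M1): stack=[16,0] mem=[0,0,0,0]
After op 3 (pop): stack=[16] mem=[0,0,0,0]
After op 4 (STO M2): stack=[empty] mem=[0,0,16,0]
After op 5 (push 10): stack=[10] mem=[0,0,16,0]

[10]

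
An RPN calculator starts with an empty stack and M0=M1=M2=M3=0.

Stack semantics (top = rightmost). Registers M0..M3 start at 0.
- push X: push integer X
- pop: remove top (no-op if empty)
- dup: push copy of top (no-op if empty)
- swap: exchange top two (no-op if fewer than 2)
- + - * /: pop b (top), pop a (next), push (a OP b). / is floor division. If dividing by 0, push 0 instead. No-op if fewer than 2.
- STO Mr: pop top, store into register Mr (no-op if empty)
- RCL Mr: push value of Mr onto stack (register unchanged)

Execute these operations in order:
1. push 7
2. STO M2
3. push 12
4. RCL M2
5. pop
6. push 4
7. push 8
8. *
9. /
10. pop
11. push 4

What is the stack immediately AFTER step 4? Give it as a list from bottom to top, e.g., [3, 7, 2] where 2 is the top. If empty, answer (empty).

After op 1 (push 7): stack=[7] mem=[0,0,0,0]
After op 2 (STO M2): stack=[empty] mem=[0,0,7,0]
After op 3 (push 12): stack=[12] mem=[0,0,7,0]
After op 4 (RCL M2): stack=[12,7] mem=[0,0,7,0]

[12, 7]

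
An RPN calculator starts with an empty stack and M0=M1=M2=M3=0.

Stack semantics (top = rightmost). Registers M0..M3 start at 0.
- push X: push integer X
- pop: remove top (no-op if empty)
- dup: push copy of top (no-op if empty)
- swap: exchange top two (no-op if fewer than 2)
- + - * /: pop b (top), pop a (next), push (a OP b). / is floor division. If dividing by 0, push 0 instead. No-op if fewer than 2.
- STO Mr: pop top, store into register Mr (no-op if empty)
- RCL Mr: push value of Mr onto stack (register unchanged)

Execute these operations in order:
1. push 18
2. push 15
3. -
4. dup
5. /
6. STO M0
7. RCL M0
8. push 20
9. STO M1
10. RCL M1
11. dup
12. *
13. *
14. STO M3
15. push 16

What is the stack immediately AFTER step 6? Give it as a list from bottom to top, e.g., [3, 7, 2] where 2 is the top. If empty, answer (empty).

After op 1 (push 18): stack=[18] mem=[0,0,0,0]
After op 2 (push 15): stack=[18,15] mem=[0,0,0,0]
After op 3 (-): stack=[3] mem=[0,0,0,0]
After op 4 (dup): stack=[3,3] mem=[0,0,0,0]
After op 5 (/): stack=[1] mem=[0,0,0,0]
After op 6 (STO M0): stack=[empty] mem=[1,0,0,0]

(empty)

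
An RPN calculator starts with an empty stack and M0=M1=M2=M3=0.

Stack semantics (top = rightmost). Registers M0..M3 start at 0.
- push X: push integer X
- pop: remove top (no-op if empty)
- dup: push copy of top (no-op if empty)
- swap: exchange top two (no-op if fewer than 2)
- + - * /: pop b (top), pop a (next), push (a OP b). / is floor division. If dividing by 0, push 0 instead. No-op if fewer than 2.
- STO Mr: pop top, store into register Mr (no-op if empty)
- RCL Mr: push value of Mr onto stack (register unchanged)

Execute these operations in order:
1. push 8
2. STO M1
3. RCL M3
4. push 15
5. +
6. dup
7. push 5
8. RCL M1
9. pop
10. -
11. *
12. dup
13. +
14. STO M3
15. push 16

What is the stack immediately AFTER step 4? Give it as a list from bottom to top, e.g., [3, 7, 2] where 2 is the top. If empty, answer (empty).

After op 1 (push 8): stack=[8] mem=[0,0,0,0]
After op 2 (STO M1): stack=[empty] mem=[0,8,0,0]
After op 3 (RCL M3): stack=[0] mem=[0,8,0,0]
After op 4 (push 15): stack=[0,15] mem=[0,8,0,0]

[0, 15]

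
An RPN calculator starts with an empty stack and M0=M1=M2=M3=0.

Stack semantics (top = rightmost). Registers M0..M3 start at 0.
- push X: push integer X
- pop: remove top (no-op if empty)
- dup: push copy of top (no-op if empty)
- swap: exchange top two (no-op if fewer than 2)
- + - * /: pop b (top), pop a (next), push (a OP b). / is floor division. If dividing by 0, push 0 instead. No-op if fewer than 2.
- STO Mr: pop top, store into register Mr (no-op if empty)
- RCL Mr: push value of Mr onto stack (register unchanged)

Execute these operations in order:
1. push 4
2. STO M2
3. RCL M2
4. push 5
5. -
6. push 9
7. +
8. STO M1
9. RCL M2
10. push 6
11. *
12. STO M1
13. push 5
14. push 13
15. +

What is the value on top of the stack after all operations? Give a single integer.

After op 1 (push 4): stack=[4] mem=[0,0,0,0]
After op 2 (STO M2): stack=[empty] mem=[0,0,4,0]
After op 3 (RCL M2): stack=[4] mem=[0,0,4,0]
After op 4 (push 5): stack=[4,5] mem=[0,0,4,0]
After op 5 (-): stack=[-1] mem=[0,0,4,0]
After op 6 (push 9): stack=[-1,9] mem=[0,0,4,0]
After op 7 (+): stack=[8] mem=[0,0,4,0]
After op 8 (STO M1): stack=[empty] mem=[0,8,4,0]
After op 9 (RCL M2): stack=[4] mem=[0,8,4,0]
After op 10 (push 6): stack=[4,6] mem=[0,8,4,0]
After op 11 (*): stack=[24] mem=[0,8,4,0]
After op 12 (STO M1): stack=[empty] mem=[0,24,4,0]
After op 13 (push 5): stack=[5] mem=[0,24,4,0]
After op 14 (push 13): stack=[5,13] mem=[0,24,4,0]
After op 15 (+): stack=[18] mem=[0,24,4,0]

Answer: 18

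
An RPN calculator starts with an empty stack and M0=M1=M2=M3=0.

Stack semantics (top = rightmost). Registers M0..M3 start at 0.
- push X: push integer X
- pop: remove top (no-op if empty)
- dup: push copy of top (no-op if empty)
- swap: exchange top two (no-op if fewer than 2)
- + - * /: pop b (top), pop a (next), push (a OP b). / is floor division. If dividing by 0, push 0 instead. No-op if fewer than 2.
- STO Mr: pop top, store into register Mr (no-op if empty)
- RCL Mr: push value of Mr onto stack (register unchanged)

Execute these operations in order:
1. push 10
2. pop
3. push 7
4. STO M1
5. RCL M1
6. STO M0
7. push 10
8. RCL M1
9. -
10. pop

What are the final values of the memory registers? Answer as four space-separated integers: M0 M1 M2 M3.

After op 1 (push 10): stack=[10] mem=[0,0,0,0]
After op 2 (pop): stack=[empty] mem=[0,0,0,0]
After op 3 (push 7): stack=[7] mem=[0,0,0,0]
After op 4 (STO M1): stack=[empty] mem=[0,7,0,0]
After op 5 (RCL M1): stack=[7] mem=[0,7,0,0]
After op 6 (STO M0): stack=[empty] mem=[7,7,0,0]
After op 7 (push 10): stack=[10] mem=[7,7,0,0]
After op 8 (RCL M1): stack=[10,7] mem=[7,7,0,0]
After op 9 (-): stack=[3] mem=[7,7,0,0]
After op 10 (pop): stack=[empty] mem=[7,7,0,0]

Answer: 7 7 0 0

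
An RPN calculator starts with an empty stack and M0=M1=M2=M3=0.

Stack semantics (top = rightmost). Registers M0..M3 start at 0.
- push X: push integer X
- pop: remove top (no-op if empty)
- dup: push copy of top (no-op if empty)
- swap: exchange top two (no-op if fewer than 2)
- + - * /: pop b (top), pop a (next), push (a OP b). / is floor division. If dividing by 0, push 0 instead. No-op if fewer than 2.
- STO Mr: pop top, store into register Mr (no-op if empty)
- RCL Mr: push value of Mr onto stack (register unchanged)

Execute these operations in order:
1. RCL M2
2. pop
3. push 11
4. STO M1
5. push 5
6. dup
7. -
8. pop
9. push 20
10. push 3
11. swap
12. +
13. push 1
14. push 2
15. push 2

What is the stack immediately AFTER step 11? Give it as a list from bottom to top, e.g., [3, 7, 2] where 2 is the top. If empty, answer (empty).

After op 1 (RCL M2): stack=[0] mem=[0,0,0,0]
After op 2 (pop): stack=[empty] mem=[0,0,0,0]
After op 3 (push 11): stack=[11] mem=[0,0,0,0]
After op 4 (STO M1): stack=[empty] mem=[0,11,0,0]
After op 5 (push 5): stack=[5] mem=[0,11,0,0]
After op 6 (dup): stack=[5,5] mem=[0,11,0,0]
After op 7 (-): stack=[0] mem=[0,11,0,0]
After op 8 (pop): stack=[empty] mem=[0,11,0,0]
After op 9 (push 20): stack=[20] mem=[0,11,0,0]
After op 10 (push 3): stack=[20,3] mem=[0,11,0,0]
After op 11 (swap): stack=[3,20] mem=[0,11,0,0]

[3, 20]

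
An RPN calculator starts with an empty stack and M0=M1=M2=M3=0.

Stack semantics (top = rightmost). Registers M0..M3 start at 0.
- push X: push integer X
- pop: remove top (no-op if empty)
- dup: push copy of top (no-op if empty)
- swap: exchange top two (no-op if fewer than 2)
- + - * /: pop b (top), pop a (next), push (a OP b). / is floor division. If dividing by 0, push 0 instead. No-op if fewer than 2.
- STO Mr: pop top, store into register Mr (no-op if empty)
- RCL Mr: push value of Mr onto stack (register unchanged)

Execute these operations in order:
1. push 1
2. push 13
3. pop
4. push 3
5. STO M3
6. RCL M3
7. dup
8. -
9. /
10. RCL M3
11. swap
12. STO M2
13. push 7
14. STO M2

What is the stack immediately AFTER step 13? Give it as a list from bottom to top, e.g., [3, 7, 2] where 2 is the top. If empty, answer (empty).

After op 1 (push 1): stack=[1] mem=[0,0,0,0]
After op 2 (push 13): stack=[1,13] mem=[0,0,0,0]
After op 3 (pop): stack=[1] mem=[0,0,0,0]
After op 4 (push 3): stack=[1,3] mem=[0,0,0,0]
After op 5 (STO M3): stack=[1] mem=[0,0,0,3]
After op 6 (RCL M3): stack=[1,3] mem=[0,0,0,3]
After op 7 (dup): stack=[1,3,3] mem=[0,0,0,3]
After op 8 (-): stack=[1,0] mem=[0,0,0,3]
After op 9 (/): stack=[0] mem=[0,0,0,3]
After op 10 (RCL M3): stack=[0,3] mem=[0,0,0,3]
After op 11 (swap): stack=[3,0] mem=[0,0,0,3]
After op 12 (STO M2): stack=[3] mem=[0,0,0,3]
After op 13 (push 7): stack=[3,7] mem=[0,0,0,3]

[3, 7]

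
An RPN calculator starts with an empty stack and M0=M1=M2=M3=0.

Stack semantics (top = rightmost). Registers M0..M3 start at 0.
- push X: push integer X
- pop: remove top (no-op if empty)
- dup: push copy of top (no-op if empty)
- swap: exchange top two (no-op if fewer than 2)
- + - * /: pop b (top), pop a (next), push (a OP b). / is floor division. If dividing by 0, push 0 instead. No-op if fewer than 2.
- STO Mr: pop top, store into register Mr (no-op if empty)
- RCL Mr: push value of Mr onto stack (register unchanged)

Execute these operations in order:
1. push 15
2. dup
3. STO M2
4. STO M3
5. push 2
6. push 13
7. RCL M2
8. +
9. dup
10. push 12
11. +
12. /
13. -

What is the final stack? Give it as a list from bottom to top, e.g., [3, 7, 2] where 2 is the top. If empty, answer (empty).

Answer: [2]

Derivation:
After op 1 (push 15): stack=[15] mem=[0,0,0,0]
After op 2 (dup): stack=[15,15] mem=[0,0,0,0]
After op 3 (STO M2): stack=[15] mem=[0,0,15,0]
After op 4 (STO M3): stack=[empty] mem=[0,0,15,15]
After op 5 (push 2): stack=[2] mem=[0,0,15,15]
After op 6 (push 13): stack=[2,13] mem=[0,0,15,15]
After op 7 (RCL M2): stack=[2,13,15] mem=[0,0,15,15]
After op 8 (+): stack=[2,28] mem=[0,0,15,15]
After op 9 (dup): stack=[2,28,28] mem=[0,0,15,15]
After op 10 (push 12): stack=[2,28,28,12] mem=[0,0,15,15]
After op 11 (+): stack=[2,28,40] mem=[0,0,15,15]
After op 12 (/): stack=[2,0] mem=[0,0,15,15]
After op 13 (-): stack=[2] mem=[0,0,15,15]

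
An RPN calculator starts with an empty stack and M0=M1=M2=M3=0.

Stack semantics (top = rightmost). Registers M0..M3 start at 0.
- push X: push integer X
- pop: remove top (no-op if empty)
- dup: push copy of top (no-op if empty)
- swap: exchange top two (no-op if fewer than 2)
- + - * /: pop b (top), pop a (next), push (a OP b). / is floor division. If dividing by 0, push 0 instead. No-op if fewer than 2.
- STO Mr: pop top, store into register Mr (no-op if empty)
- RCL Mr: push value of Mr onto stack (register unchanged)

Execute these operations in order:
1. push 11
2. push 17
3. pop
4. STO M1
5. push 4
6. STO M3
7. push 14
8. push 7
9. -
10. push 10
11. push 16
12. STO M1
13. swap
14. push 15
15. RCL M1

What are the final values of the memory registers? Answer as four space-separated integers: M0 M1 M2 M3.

After op 1 (push 11): stack=[11] mem=[0,0,0,0]
After op 2 (push 17): stack=[11,17] mem=[0,0,0,0]
After op 3 (pop): stack=[11] mem=[0,0,0,0]
After op 4 (STO M1): stack=[empty] mem=[0,11,0,0]
After op 5 (push 4): stack=[4] mem=[0,11,0,0]
After op 6 (STO M3): stack=[empty] mem=[0,11,0,4]
After op 7 (push 14): stack=[14] mem=[0,11,0,4]
After op 8 (push 7): stack=[14,7] mem=[0,11,0,4]
After op 9 (-): stack=[7] mem=[0,11,0,4]
After op 10 (push 10): stack=[7,10] mem=[0,11,0,4]
After op 11 (push 16): stack=[7,10,16] mem=[0,11,0,4]
After op 12 (STO M1): stack=[7,10] mem=[0,16,0,4]
After op 13 (swap): stack=[10,7] mem=[0,16,0,4]
After op 14 (push 15): stack=[10,7,15] mem=[0,16,0,4]
After op 15 (RCL M1): stack=[10,7,15,16] mem=[0,16,0,4]

Answer: 0 16 0 4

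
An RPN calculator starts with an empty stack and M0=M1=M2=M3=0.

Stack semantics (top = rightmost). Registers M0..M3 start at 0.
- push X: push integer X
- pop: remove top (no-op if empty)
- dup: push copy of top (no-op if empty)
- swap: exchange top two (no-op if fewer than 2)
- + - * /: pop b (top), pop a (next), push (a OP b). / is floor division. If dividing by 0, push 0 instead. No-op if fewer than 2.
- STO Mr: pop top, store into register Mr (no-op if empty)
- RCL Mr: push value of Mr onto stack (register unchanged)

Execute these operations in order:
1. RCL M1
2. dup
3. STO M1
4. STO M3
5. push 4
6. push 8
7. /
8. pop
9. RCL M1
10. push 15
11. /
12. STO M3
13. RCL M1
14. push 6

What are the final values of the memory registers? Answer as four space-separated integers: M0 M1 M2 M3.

Answer: 0 0 0 0

Derivation:
After op 1 (RCL M1): stack=[0] mem=[0,0,0,0]
After op 2 (dup): stack=[0,0] mem=[0,0,0,0]
After op 3 (STO M1): stack=[0] mem=[0,0,0,0]
After op 4 (STO M3): stack=[empty] mem=[0,0,0,0]
After op 5 (push 4): stack=[4] mem=[0,0,0,0]
After op 6 (push 8): stack=[4,8] mem=[0,0,0,0]
After op 7 (/): stack=[0] mem=[0,0,0,0]
After op 8 (pop): stack=[empty] mem=[0,0,0,0]
After op 9 (RCL M1): stack=[0] mem=[0,0,0,0]
After op 10 (push 15): stack=[0,15] mem=[0,0,0,0]
After op 11 (/): stack=[0] mem=[0,0,0,0]
After op 12 (STO M3): stack=[empty] mem=[0,0,0,0]
After op 13 (RCL M1): stack=[0] mem=[0,0,0,0]
After op 14 (push 6): stack=[0,6] mem=[0,0,0,0]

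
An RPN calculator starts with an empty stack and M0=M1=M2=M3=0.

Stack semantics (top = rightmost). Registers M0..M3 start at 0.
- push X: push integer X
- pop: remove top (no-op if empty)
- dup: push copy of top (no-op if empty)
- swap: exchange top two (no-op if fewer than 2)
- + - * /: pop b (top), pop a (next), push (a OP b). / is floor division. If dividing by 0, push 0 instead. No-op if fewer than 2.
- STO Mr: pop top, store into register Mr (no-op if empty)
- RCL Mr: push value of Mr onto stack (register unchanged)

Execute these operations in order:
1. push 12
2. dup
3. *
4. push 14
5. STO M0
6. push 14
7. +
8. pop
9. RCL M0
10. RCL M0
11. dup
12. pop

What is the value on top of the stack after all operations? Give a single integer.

Answer: 14

Derivation:
After op 1 (push 12): stack=[12] mem=[0,0,0,0]
After op 2 (dup): stack=[12,12] mem=[0,0,0,0]
After op 3 (*): stack=[144] mem=[0,0,0,0]
After op 4 (push 14): stack=[144,14] mem=[0,0,0,0]
After op 5 (STO M0): stack=[144] mem=[14,0,0,0]
After op 6 (push 14): stack=[144,14] mem=[14,0,0,0]
After op 7 (+): stack=[158] mem=[14,0,0,0]
After op 8 (pop): stack=[empty] mem=[14,0,0,0]
After op 9 (RCL M0): stack=[14] mem=[14,0,0,0]
After op 10 (RCL M0): stack=[14,14] mem=[14,0,0,0]
After op 11 (dup): stack=[14,14,14] mem=[14,0,0,0]
After op 12 (pop): stack=[14,14] mem=[14,0,0,0]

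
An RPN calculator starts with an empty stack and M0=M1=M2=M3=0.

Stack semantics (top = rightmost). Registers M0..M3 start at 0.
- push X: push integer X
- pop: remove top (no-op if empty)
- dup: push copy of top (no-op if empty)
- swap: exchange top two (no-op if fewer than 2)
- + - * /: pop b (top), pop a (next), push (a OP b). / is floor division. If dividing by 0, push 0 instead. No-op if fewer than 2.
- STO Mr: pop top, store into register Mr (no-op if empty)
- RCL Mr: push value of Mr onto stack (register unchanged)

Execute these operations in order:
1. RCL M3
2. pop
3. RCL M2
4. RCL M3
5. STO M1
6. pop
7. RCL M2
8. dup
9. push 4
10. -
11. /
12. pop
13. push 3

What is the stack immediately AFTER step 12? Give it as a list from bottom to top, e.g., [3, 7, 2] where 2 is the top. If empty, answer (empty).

After op 1 (RCL M3): stack=[0] mem=[0,0,0,0]
After op 2 (pop): stack=[empty] mem=[0,0,0,0]
After op 3 (RCL M2): stack=[0] mem=[0,0,0,0]
After op 4 (RCL M3): stack=[0,0] mem=[0,0,0,0]
After op 5 (STO M1): stack=[0] mem=[0,0,0,0]
After op 6 (pop): stack=[empty] mem=[0,0,0,0]
After op 7 (RCL M2): stack=[0] mem=[0,0,0,0]
After op 8 (dup): stack=[0,0] mem=[0,0,0,0]
After op 9 (push 4): stack=[0,0,4] mem=[0,0,0,0]
After op 10 (-): stack=[0,-4] mem=[0,0,0,0]
After op 11 (/): stack=[0] mem=[0,0,0,0]
After op 12 (pop): stack=[empty] mem=[0,0,0,0]

(empty)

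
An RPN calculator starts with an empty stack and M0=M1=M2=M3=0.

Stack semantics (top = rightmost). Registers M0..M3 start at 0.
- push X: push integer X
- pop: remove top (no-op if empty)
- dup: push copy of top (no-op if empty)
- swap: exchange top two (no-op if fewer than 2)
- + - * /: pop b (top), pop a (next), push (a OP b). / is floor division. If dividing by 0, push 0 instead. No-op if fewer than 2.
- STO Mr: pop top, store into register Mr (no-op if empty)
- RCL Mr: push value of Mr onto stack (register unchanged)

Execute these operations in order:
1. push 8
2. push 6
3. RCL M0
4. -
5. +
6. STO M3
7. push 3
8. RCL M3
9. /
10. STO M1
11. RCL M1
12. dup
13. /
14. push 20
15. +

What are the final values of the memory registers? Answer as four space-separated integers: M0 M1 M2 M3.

After op 1 (push 8): stack=[8] mem=[0,0,0,0]
After op 2 (push 6): stack=[8,6] mem=[0,0,0,0]
After op 3 (RCL M0): stack=[8,6,0] mem=[0,0,0,0]
After op 4 (-): stack=[8,6] mem=[0,0,0,0]
After op 5 (+): stack=[14] mem=[0,0,0,0]
After op 6 (STO M3): stack=[empty] mem=[0,0,0,14]
After op 7 (push 3): stack=[3] mem=[0,0,0,14]
After op 8 (RCL M3): stack=[3,14] mem=[0,0,0,14]
After op 9 (/): stack=[0] mem=[0,0,0,14]
After op 10 (STO M1): stack=[empty] mem=[0,0,0,14]
After op 11 (RCL M1): stack=[0] mem=[0,0,0,14]
After op 12 (dup): stack=[0,0] mem=[0,0,0,14]
After op 13 (/): stack=[0] mem=[0,0,0,14]
After op 14 (push 20): stack=[0,20] mem=[0,0,0,14]
After op 15 (+): stack=[20] mem=[0,0,0,14]

Answer: 0 0 0 14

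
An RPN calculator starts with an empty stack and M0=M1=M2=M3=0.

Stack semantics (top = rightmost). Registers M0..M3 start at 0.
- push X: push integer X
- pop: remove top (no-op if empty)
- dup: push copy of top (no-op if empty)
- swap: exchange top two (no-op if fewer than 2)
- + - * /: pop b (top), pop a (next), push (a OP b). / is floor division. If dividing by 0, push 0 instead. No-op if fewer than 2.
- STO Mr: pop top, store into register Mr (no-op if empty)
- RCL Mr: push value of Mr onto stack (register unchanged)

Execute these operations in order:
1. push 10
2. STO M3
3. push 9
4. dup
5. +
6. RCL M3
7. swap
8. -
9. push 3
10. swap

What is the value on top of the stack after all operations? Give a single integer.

Answer: -8

Derivation:
After op 1 (push 10): stack=[10] mem=[0,0,0,0]
After op 2 (STO M3): stack=[empty] mem=[0,0,0,10]
After op 3 (push 9): stack=[9] mem=[0,0,0,10]
After op 4 (dup): stack=[9,9] mem=[0,0,0,10]
After op 5 (+): stack=[18] mem=[0,0,0,10]
After op 6 (RCL M3): stack=[18,10] mem=[0,0,0,10]
After op 7 (swap): stack=[10,18] mem=[0,0,0,10]
After op 8 (-): stack=[-8] mem=[0,0,0,10]
After op 9 (push 3): stack=[-8,3] mem=[0,0,0,10]
After op 10 (swap): stack=[3,-8] mem=[0,0,0,10]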